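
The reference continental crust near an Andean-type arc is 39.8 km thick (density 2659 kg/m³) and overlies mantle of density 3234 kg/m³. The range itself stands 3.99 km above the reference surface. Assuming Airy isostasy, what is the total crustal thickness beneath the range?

Root depth r = h ρ_c / (ρ_m − ρ_c) = 3.99 km × 2659 / 575 = 18.45 km.
Total thickness = T + h + r = 39.8 km + 3.99 km + 18.45 km = 62.2 km.

62.2 km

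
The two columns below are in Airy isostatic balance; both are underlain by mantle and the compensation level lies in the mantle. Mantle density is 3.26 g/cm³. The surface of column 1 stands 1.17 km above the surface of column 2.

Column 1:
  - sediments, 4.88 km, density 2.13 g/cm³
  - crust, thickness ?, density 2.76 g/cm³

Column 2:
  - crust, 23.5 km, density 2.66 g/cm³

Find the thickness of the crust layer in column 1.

24.8 km

Take the compensation level at the base of the deeper column (depth z_c below the surface of column 1) and equate Σ ρ_i t_i down to z_c; mantle fills any gap and the z_c terms cancel.
Column 1: 4.88×2.13 + x×2.76 + (z_c − 4.88 − x)×3.26
Column 2: 1.17×0 + 23.5×2.66 + (z_c − 1.17 − 23.5)×3.26
The z_c×3.26 term appears on both sides and cancels. Collect the known terms of each column as K = Σ(ρt)_known − 3.26 × (depth of known layers): K_1 = 10.3944 − 3.26×4.88 = −5.5144; K_2 = 62.51 − 3.26×(1.17 + 23.5) = −17.9142.
Balance: K_1 − x×(3.26 − 2.76) = K_2, so x = (K_1 − K_2)/(3.26 − 2.76) = 12.3998/0.5 = 24.8 km.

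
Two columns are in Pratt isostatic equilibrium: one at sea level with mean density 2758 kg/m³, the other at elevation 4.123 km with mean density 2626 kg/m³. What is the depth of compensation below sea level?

82 km

ρ_ref D = ρ (D + h) → D (ρ_ref − ρ) = ρ h.
D = ρ h/(ρ_ref − ρ) = 2626 × 4.123 km/(2758 − 2626) = 82 km.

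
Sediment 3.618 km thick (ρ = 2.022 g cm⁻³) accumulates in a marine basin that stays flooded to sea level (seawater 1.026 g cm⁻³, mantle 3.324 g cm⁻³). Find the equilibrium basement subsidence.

1.57 km

Submarine loading: the sediment displaces seawater, and the subsidence is in turn flooded, so s (ρ_m − ρ_w) = t (ρ_sed − ρ_w).
s = 3.618 km × (2.022 − 1.026) / (3.324 − 1.026) = 1.57 km.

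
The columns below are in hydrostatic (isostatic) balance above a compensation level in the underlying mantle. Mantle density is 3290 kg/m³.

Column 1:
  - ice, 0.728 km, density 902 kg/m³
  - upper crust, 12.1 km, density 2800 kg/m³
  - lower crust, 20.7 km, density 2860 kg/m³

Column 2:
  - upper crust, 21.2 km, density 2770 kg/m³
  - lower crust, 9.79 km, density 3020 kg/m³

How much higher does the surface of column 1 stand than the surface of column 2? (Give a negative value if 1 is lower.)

For any compensation level in the mantle, the mantle terms cancel and isostasy reduces to e = (Σt_1 − Σt_2) − (Σ(ρt)_1 − Σ(ρt)_2) / ρ_m.
Σt_1 = 33.528 km; Σt_2 = 30.99 km; Σ(ρt)_1 = 93738.656; Σ(ρt)_2 = 88289.8 (in km·kg/m³).
e = (33.528 − 30.99) − (93738.656 − 88289.8) / 3290 = 0.882 km.

0.882 km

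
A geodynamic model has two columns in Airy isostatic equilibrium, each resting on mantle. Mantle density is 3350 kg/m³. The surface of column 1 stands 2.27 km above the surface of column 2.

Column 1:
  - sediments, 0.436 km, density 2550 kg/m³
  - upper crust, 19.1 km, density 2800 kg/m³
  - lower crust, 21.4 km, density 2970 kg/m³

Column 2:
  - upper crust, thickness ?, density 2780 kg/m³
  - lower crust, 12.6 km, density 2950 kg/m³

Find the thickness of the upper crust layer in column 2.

Take the compensation level at the base of the deeper column (depth z_c below the surface of column 1) and equate Σ ρ_i t_i down to z_c; mantle fills any gap and the z_c terms cancel.
Column 1: 0.436×2550 + 19.1×2800 + 21.4×2970 + (z_c − 40.936)×3350
Column 2: 2.27×0 + x×2780 + 12.6×2950 + (z_c − 2.27 − 12.6 − x)×3350
The z_c×3350 term appears on both sides and cancels. Collect the known terms of each column as K = Σ(ρt)_known − 3350 × (depth of known layers): K_1 = 118149.8 − 3350×40.936 = −18985.8; K_2 = 37170 − 3350×(2.27 + 12.6) = −12644.5.
Balance: K_1 = K_2 − x×(3350 − 2780), so x = (K_2 − K_1)/(3350 − 2780) = 6341.3/570 = 11.1 km.

11.1 km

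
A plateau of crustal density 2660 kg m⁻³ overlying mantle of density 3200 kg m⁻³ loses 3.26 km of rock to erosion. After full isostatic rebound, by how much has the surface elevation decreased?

0.55 km

Rebound u = e ρ_c/ρ_m = 3.26 km × 2660/3200 = 2.71 km.
Net surface drop = e − u = 3.26 km − 2.71 km = e (ρ_m − ρ_c)/ρ_m = 0.55 km.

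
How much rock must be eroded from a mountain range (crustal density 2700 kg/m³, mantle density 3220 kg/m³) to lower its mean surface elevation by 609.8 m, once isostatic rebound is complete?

3780 m

Net drop Δ = e − u = e − e ρ_c/ρ_m = e (ρ_m − ρ_c)/ρ_m.
e = Δ ρ_m/(ρ_m − ρ_c) = 609.8 m × 3220/520 = 3780 m.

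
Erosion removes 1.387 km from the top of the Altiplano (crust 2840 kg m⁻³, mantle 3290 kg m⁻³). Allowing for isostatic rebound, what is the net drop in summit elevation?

Rebound u = e ρ_c/ρ_m = 1.387 km × 2840/3290 = 1.197 km.
Net surface drop = e − u = 1.387 km − 1.197 km = e (ρ_m − ρ_c)/ρ_m = 0.19 km.

0.19 km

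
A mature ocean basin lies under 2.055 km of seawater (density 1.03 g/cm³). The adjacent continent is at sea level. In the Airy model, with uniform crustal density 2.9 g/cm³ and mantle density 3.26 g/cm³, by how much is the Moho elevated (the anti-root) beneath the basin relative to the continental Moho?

In Airy isostatic equilibrium: replacing crust with seawater at the top is compensated by replacing crust with mantle at the base: d (ρ_c − ρ_w) = a (ρ_m − ρ_c).
a = d (ρ_c − ρ_w)/(ρ_m − ρ_c) = 2.055 km × 1.87/0.36 = 10.7 km.

10.7 km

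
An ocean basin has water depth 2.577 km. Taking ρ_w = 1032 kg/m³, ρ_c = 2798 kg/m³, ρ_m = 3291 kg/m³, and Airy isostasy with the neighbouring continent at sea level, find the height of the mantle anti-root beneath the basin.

9.23 km

For local isostatic compensation: replacing crust with seawater at the top is compensated by replacing crust with mantle at the base: d (ρ_c − ρ_w) = a (ρ_m − ρ_c).
a = d (ρ_c − ρ_w)/(ρ_m − ρ_c) = 2.577 km × 1766/493 = 9.23 km.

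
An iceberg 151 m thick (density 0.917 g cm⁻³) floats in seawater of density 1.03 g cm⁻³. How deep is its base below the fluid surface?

134 m

Draft d = t ρ_obj/ρ_fluid = 151 m × 0.917/1.03 = 134 m.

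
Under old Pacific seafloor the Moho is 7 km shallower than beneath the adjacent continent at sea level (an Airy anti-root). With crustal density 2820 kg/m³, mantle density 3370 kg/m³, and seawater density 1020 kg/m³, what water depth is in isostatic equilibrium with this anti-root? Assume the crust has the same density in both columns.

2.14 km

Replacing a thickness d of crust by seawater at the top must be balanced by replacing crust with mantle at the base: d (ρ_c − ρ_w) = a (ρ_m − ρ_c).
d = a (ρ_m − ρ_c)/(ρ_c − ρ_w) = 7 km × 550/1800 = 2.14 km.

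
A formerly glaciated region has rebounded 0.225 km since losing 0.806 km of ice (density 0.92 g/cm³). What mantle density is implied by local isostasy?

3.3 g/cm³

ρ_m = ρ_ice t / u = 0.92 × 0.806 km/0.225 km = 3.3 g/cm³.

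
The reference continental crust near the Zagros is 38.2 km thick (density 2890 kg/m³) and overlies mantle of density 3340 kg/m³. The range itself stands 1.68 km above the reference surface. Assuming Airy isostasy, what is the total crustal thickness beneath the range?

50.7 km

Root depth r = h ρ_c / (ρ_m − ρ_c) = 1.68 km × 2890 / 450 = 10.79 km.
Total thickness = T + h + r = 38.2 km + 1.68 km + 10.79 km = 50.7 km.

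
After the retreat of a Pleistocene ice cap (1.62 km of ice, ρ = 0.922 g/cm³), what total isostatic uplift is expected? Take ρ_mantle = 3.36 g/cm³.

0.445 km

Removing the load lets mantle flow back in; uplift u satisfies ρ_ice t = ρ_m u.
u = t ρ_ice/ρ_m = 1.62 km × 0.922/3.36 = 0.445 km.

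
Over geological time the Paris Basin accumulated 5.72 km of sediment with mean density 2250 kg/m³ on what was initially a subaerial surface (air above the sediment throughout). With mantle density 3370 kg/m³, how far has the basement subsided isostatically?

3.82 km

Subaerial load: s = t ρ_sed / ρ_m = 5.72 km × 2250/3370 = 3.82 km.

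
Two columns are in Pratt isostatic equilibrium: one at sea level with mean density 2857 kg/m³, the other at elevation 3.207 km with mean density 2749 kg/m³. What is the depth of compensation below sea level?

ρ_ref D = ρ (D + h) → D (ρ_ref − ρ) = ρ h.
D = ρ h/(ρ_ref − ρ) = 2749 × 3.207 km/(2857 − 2749) = 81.6 km.

81.6 km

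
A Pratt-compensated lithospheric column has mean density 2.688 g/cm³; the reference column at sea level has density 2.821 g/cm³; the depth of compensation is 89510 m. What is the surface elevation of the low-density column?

ρ_ref D = ρ (D + h) → h = D (ρ_ref − ρ)/ρ.
h = 89510 m × (2.821 − 2.688)/2.688 = 4430 m.

4430 m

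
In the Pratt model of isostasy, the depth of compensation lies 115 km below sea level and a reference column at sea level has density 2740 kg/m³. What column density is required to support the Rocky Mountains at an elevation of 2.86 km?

2670 kg/m³

Pratt balance: ρ_ref D = ρ (D + h).
ρ = ρ_ref D/(D + h) = 2740 × 115 km/(115 km + 2.86 km) = 2670 kg/m³.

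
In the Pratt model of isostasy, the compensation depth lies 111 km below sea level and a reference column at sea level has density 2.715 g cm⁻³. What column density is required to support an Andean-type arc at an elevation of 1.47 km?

Pratt balance: ρ_ref D = ρ (D + h).
ρ = ρ_ref D/(D + h) = 2.715 × 111 km/(111 km + 1.47 km) = 2.68 g cm⁻³.

2.68 g cm⁻³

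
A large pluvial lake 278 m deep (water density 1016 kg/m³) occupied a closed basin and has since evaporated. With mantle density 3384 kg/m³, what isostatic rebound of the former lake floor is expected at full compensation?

u = d ρ_w/ρ_m = 278 m × 1016/3384 = 83.5 m.

83.5 m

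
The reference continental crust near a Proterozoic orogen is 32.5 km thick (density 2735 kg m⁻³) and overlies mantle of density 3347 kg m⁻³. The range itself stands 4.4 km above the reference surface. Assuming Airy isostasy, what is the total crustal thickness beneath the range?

56.6 km

Root depth r = h ρ_c / (ρ_m − ρ_c) = 4.4 km × 2735 / 612 = 19.66 km.
Total thickness = T + h + r = 32.5 km + 4.4 km + 19.66 km = 56.6 km.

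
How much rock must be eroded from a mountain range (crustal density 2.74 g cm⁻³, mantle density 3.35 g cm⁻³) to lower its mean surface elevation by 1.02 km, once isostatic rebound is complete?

Net drop Δ = e − u = e − e ρ_c/ρ_m = e (ρ_m − ρ_c)/ρ_m.
e = Δ ρ_m/(ρ_m − ρ_c) = 1.02 km × 3.35/0.61 = 5.6 km.

5.6 km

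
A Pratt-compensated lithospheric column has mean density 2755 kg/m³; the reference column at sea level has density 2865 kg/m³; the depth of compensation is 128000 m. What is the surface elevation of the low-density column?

ρ_ref D = ρ (D + h) → h = D (ρ_ref − ρ)/ρ.
h = 128000 m × (2865 − 2755)/2755 = 5110 m.

5110 m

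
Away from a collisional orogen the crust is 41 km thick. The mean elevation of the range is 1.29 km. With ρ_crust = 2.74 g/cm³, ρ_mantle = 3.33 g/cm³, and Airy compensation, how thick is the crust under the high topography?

Root depth r = h ρ_c / (ρ_m − ρ_c) = 1.29 km × 2.74 / 0.59 = 5.991 km.
Total thickness = T + h + r = 41 km + 1.29 km + 5.991 km = 48.3 km.

48.3 km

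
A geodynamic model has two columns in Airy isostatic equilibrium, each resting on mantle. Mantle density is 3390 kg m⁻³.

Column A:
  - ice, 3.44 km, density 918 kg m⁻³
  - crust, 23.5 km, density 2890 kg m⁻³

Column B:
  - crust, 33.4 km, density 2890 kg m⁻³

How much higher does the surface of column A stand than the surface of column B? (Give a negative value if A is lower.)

For any compensation level in the mantle, the mantle terms cancel and isostasy reduces to e = (Σt_A − Σt_B) − (Σ(ρt)_A − Σ(ρt)_B) / ρ_m.
Σt_A = 26.94 km; Σt_B = 33.4 km; Σ(ρt)_A = 71072.92; Σ(ρt)_B = 96526 (in km·kg m⁻³).
e = (26.94 − 33.4) − (71072.92 − 96526) / 3390 = 1.05 km.

1.05 km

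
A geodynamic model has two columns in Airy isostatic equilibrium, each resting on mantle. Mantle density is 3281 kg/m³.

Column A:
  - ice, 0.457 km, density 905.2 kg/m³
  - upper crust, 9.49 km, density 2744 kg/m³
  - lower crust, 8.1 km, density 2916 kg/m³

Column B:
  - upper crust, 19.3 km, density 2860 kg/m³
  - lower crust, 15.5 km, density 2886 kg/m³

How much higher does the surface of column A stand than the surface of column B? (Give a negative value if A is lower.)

−1.56 km

For any compensation level in the mantle, the mantle terms cancel and isostasy reduces to e = (Σt_A − Σt_B) − (Σ(ρt)_A − Σ(ρt)_B) / ρ_m.
Σt_A = 18.047 km; Σt_B = 34.8 km; Σ(ρt)_A = 50073.8364; Σ(ρt)_B = 99931 (in km·kg/m³).
e = (18.047 − 34.8) − (50073.8364 − 99931) / 3281 = −1.56 km.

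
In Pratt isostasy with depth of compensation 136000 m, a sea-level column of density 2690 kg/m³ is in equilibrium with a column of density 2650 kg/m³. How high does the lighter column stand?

ρ_ref D = ρ (D + h) → h = D (ρ_ref − ρ)/ρ.
h = 136000 m × (2690 − 2650)/2650 = 2050 m.

2050 m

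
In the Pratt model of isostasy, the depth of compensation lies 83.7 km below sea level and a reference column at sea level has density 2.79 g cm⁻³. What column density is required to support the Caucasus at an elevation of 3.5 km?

Pratt balance: ρ_ref D = ρ (D + h).
ρ = ρ_ref D/(D + h) = 2.79 × 83.7 km/(83.7 km + 3.5 km) = 2.68 g cm⁻³.

2.68 g cm⁻³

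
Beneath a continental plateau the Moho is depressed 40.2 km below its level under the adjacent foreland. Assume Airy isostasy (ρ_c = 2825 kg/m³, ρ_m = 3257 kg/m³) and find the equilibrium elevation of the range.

Isostatic balance requires: ρ_c h = (ρ_m − ρ_c) r.
h = r (ρ_m − ρ_c) / ρ_c = 40.2 km × (3257 − 2825) / 2825 = 6.15 km.

6.15 km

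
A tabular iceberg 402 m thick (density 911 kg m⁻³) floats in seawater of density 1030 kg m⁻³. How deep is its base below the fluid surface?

356 m

Draft d = t ρ_obj/ρ_fluid = 402 m × 911/1030 = 356 m.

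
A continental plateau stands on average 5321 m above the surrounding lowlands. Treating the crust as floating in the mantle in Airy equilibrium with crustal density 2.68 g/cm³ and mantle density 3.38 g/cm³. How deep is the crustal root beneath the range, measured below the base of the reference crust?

20400 m

Balancing pressure at the compensation depth: the weight of the topography is balanced by the buoyancy of the root, ρ_c h = (ρ_m − ρ_c) r.
r = h · ρ_c / (ρ_m − ρ_c) = 5321 m × 2.68 / (3.38 − 2.68) = 20400 m.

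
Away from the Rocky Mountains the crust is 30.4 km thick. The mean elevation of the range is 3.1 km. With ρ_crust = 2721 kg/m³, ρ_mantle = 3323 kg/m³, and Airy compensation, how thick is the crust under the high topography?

47.5 km

Root depth r = h ρ_c / (ρ_m − ρ_c) = 3.1 km × 2721 / 602 = 14.01 km.
Total thickness = T + h + r = 30.4 km + 3.1 km + 14.01 km = 47.5 km.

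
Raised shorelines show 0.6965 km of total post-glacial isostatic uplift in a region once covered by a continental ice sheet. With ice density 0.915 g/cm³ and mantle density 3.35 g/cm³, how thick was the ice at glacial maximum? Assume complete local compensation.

2.55 km

u = t ρ_ice/ρ_m → t = u ρ_m/ρ_ice = 0.6965 km × 3.35/0.915 = 2.55 km.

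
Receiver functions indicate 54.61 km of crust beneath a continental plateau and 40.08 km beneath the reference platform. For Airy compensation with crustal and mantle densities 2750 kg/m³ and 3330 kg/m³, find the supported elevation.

Excess crust Δ = 54.61 km − 40.08 km = 14.53 km, split between elevation h and root r with h + r = Δ.
Airy balance ρ_c h = (ρ_m − ρ_c) r gives r = h ρ_c/(ρ_m − ρ_c), so h (1 + ρ_c/(ρ_m − ρ_c)) = Δ, i.e. h = Δ (ρ_m − ρ_c)/ρ_m.
h = 14.53 km × 580/3330 = 2.53 km.

2.53 km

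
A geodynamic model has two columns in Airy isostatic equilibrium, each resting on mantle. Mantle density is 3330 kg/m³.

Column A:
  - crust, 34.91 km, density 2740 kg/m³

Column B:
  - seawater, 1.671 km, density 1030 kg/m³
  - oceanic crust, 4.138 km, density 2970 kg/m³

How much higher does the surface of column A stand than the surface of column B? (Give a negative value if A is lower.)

For any compensation level in the mantle, the mantle terms cancel and isostasy reduces to e = (Σt_A − Σt_B) − (Σ(ρt)_A − Σ(ρt)_B) / ρ_m.
Σt_A = 34.91 km; Σt_B = 5.809 km; Σ(ρt)_A = 95653.4; Σ(ρt)_B = 14010.99 (in km·kg/m³).
e = (34.91 − 5.809) − (95653.4 − 14010.99) / 3330 = 4.58 km.

4.58 km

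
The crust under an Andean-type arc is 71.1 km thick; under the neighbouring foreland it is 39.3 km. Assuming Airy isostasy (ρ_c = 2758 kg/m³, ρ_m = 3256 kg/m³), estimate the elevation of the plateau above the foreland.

Excess crust Δ = 71.1 km − 39.3 km = 31.8 km, split between elevation h and root r with h + r = Δ.
Airy balance ρ_c h = (ρ_m − ρ_c) r gives r = h ρ_c/(ρ_m − ρ_c), so h (1 + ρ_c/(ρ_m − ρ_c)) = Δ, i.e. h = Δ (ρ_m − ρ_c)/ρ_m.
h = 31.8 km × 498/3256 = 4.86 km.

4.86 km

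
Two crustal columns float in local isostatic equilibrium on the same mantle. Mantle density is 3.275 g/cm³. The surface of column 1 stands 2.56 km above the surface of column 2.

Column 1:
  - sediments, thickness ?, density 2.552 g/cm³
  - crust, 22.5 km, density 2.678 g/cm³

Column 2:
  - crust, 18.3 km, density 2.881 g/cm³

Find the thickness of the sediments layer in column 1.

Take the compensation level at the base of the deeper column (depth z_c below the surface of column 1) and equate Σ ρ_i t_i down to z_c; mantle fills any gap and the z_c terms cancel.
Column 1: x×2.552 + 22.5×2.678 + (z_c − 22.5 − x)×3.275
Column 2: 2.56×0 + 18.3×2.881 + (z_c − 2.56 − 18.3)×3.275
The z_c×3.275 term appears on both sides and cancels. Collect the known terms of each column as K = Σ(ρt)_known − 3.275 × (depth of known layers): K_1 = 60.255 − 3.275×22.5 = −13.4325; K_2 = 52.7223 − 3.275×(2.56 + 18.3) = −15.5942.
Balance: K_1 − x×(3.275 − 2.552) = K_2, so x = (K_1 − K_2)/(3.275 − 2.552) = 2.1617/0.723 = 2.99 km.

2.99 km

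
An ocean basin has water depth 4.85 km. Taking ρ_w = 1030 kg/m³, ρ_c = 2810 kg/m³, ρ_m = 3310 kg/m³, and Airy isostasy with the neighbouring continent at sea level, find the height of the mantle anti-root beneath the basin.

17.3 km

Equating mass per unit area of the two columns: replacing crust with seawater at the top is compensated by replacing crust with mantle at the base: d (ρ_c − ρ_w) = a (ρ_m − ρ_c).
a = d (ρ_c − ρ_w)/(ρ_m − ρ_c) = 4.85 km × 1780/500 = 17.3 km.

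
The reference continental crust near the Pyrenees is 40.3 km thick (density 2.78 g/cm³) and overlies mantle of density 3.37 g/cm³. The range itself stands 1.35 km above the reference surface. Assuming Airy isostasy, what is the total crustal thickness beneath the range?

48 km

Root depth r = h ρ_c / (ρ_m − ρ_c) = 1.35 km × 2.78 / 0.59 = 6.361 km.
Total thickness = T + h + r = 40.3 km + 1.35 km + 6.361 km = 48 km.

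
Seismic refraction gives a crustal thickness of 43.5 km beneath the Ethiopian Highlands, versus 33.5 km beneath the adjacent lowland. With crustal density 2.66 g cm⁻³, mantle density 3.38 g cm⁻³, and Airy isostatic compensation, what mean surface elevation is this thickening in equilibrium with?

2.13 km

Excess crust Δ = 43.5 km − 33.5 km = 10 km, split between elevation h and root r with h + r = Δ.
Airy balance ρ_c h = (ρ_m − ρ_c) r gives r = h ρ_c/(ρ_m − ρ_c), so h (1 + ρ_c/(ρ_m − ρ_c)) = Δ, i.e. h = Δ (ρ_m − ρ_c)/ρ_m.
h = 10 km × 0.72/3.38 = 2.13 km.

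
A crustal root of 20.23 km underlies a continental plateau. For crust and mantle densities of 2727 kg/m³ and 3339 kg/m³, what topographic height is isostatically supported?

4.54 km

By Archimedes' principle applied to the lithosphere: ρ_c h = (ρ_m − ρ_c) r.
h = r (ρ_m − ρ_c) / ρ_c = 20.23 km × (3339 − 2727) / 2727 = 4.54 km.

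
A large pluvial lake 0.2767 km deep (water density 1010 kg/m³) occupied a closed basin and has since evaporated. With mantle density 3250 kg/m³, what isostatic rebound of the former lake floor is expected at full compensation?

0.086 km

u = d ρ_w/ρ_m = 0.2767 km × 1010/3250 = 0.086 km.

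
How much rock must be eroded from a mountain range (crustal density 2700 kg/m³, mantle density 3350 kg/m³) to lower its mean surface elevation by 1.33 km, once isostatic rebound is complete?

6.85 km

Net drop Δ = e − u = e − e ρ_c/ρ_m = e (ρ_m − ρ_c)/ρ_m.
e = Δ ρ_m/(ρ_m − ρ_c) = 1.33 km × 3350/650 = 6.85 km.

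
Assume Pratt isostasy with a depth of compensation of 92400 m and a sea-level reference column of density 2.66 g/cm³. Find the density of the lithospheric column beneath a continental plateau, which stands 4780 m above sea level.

Pratt balance: ρ_ref D = ρ (D + h).
ρ = ρ_ref D/(D + h) = 2.66 × 92400 m/(92400 m + 4780 m) = 2.53 g/cm³.

2.53 g/cm³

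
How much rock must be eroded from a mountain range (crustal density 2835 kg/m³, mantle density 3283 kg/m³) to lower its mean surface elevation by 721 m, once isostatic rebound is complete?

5280 m

Net drop Δ = e − u = e − e ρ_c/ρ_m = e (ρ_m − ρ_c)/ρ_m.
e = Δ ρ_m/(ρ_m − ρ_c) = 721 m × 3283/448 = 5280 m.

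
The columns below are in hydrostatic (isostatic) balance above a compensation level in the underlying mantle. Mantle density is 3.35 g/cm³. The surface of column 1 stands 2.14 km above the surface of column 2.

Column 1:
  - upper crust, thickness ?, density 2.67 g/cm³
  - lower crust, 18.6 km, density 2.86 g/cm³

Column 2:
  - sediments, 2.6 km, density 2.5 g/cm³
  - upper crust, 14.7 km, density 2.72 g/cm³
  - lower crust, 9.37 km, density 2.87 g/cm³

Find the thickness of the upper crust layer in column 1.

20.6 km

Take the compensation level at the base of the deeper column (depth z_c below the surface of column 1) and equate Σ ρ_i t_i down to z_c; mantle fills any gap and the z_c terms cancel.
Column 1: x×2.67 + 18.6×2.86 + (z_c − 18.6 − x)×3.35
Column 2: 2.14×0 + 2.6×2.5 + 14.7×2.72 + 9.37×2.87 + (z_c − 2.14 − 26.67)×3.35
The z_c×3.35 term appears on both sides and cancels. Collect the known terms of each column as K = Σ(ρt)_known − 3.35 × (depth of known layers): K_1 = 53.196 − 3.35×18.6 = −9.114; K_2 = 73.3759 − 3.35×(2.14 + 26.67) = −23.1376.
Balance: K_1 − x×(3.35 − 2.67) = K_2, so x = (K_1 − K_2)/(3.35 − 2.67) = 14.0236/0.68 = 20.6 km.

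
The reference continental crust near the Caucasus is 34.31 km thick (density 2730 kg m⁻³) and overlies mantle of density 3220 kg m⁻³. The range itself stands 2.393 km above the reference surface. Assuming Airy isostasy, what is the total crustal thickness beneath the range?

50 km

Root depth r = h ρ_c / (ρ_m − ρ_c) = 2.393 km × 2730 / 490 = 13.33 km.
Total thickness = T + h + r = 34.31 km + 2.393 km + 13.33 km = 50 km.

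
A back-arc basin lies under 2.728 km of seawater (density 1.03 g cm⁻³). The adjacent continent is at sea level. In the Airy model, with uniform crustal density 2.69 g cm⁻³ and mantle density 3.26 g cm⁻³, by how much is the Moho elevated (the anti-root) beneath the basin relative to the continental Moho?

Equating mass per unit area of the two columns: replacing crust with seawater at the top is compensated by replacing crust with mantle at the base: d (ρ_c − ρ_w) = a (ρ_m − ρ_c).
a = d (ρ_c − ρ_w)/(ρ_m − ρ_c) = 2.728 km × 1.66/0.57 = 7.94 km.

7.94 km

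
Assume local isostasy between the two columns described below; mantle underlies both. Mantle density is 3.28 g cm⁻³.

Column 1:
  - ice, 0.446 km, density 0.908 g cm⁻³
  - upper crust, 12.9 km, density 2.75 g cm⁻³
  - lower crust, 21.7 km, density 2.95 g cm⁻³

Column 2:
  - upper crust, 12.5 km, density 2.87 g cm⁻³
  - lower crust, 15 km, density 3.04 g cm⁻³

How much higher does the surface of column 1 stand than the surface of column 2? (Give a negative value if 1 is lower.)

1.93 km

For any compensation level in the mantle, the mantle terms cancel and isostasy reduces to e = (Σt_1 − Σt_2) − (Σ(ρt)_1 − Σ(ρt)_2) / ρ_m.
Σt_1 = 35.046 km; Σt_2 = 27.5 km; Σ(ρt)_1 = 99.894968; Σ(ρt)_2 = 81.475 (in km·g cm⁻³).
e = (35.046 − 27.5) − (99.894968 − 81.475) / 3.28 = 1.93 km.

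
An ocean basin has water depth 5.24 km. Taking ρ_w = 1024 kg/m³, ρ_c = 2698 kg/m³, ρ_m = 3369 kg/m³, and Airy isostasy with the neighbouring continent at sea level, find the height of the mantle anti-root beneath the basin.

Balancing pressure at the compensation depth: replacing crust with seawater at the top is compensated by replacing crust with mantle at the base: d (ρ_c − ρ_w) = a (ρ_m − ρ_c).
a = d (ρ_c − ρ_w)/(ρ_m − ρ_c) = 5.24 km × 1674/671 = 13.1 km.

13.1 km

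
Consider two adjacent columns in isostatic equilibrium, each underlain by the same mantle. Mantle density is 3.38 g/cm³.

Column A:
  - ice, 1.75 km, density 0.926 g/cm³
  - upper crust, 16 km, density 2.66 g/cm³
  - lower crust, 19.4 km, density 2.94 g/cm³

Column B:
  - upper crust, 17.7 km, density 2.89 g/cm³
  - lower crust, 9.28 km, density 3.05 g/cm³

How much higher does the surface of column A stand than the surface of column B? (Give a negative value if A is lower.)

3.73 km

For any compensation level in the mantle, the mantle terms cancel and isostasy reduces to e = (Σt_A − Σt_B) − (Σ(ρt)_A − Σ(ρt)_B) / ρ_m.
Σt_A = 37.15 km; Σt_B = 26.98 km; Σ(ρt)_A = 101.2165; Σ(ρt)_B = 79.457 (in km·g/cm³).
e = (37.15 − 26.98) − (101.2165 − 79.457) / 3.38 = 3.73 km.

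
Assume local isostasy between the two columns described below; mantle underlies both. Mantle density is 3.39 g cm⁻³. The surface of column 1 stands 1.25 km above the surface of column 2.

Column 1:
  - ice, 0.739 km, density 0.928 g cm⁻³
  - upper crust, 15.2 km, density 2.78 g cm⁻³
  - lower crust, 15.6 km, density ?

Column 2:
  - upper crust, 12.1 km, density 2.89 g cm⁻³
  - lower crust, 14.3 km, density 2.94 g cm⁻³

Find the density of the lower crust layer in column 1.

3.03 g cm⁻³

Take the compensation level at the base of the deeper column (depth z_c below the surface of column 1) and equate Σ ρ_i t_i down to z_c; mantle fills any gap and the z_c terms cancel.
Column 1: 0.739×0.928 + 15.2×2.78 + 15.6×ρ + (z_c − 31.539)×3.39
Column 2: 1.25×0 + 12.1×2.89 + 14.3×2.94 + (z_c − 1.25 − 26.4)×3.39
The z_c×3.39 term appears on both sides and cancels. Collect the known terms of each column as K = Σ(ρt)_known − 3.39 × (depth of known layers): K_1 = 42.941792 − 3.39×31.539 = −63.975418; K_2 = 77.011 − 3.39×(1.25 + 26.4) = −16.7225.
Balance: K_1 + 15.6×ρ = K_2, so ρ = (K_2 − K_1)/15.6 = 47.2529/15.6 = 3.03 g cm⁻³.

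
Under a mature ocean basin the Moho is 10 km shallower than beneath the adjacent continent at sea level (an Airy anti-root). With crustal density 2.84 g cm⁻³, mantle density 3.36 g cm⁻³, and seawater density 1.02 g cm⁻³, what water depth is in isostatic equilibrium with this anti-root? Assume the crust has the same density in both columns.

2.86 km

Replacing a thickness d of crust by seawater at the top must be balanced by replacing crust with mantle at the base: d (ρ_c − ρ_w) = a (ρ_m − ρ_c).
d = a (ρ_m − ρ_c)/(ρ_c − ρ_w) = 10 km × 0.52/1.82 = 2.86 km.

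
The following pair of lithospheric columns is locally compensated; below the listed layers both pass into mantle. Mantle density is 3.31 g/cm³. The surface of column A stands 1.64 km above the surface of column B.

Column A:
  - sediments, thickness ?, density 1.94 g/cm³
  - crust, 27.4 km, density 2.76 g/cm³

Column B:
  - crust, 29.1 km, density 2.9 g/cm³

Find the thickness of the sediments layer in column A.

1.67 km

Take the compensation level at the base of the deeper column (depth z_c below the surface of column A) and equate Σ ρ_i t_i down to z_c; mantle fills any gap and the z_c terms cancel.
Column A: x×1.94 + 27.4×2.76 + (z_c − 27.4 − x)×3.31
Column B: 1.64×0 + 29.1×2.9 + (z_c − 1.64 − 29.1)×3.31
The z_c×3.31 term appears on both sides and cancels. Collect the known terms of each column as K = Σ(ρt)_known − 3.31 × (depth of known layers): K_A = 75.624 − 3.31×27.4 = −15.07; K_B = 84.39 − 3.31×(1.64 + 29.1) = −17.3594.
Balance: K_A − x×(3.31 − 1.94) = K_B, so x = (K_A − K_B)/(3.31 − 1.94) = 2.2894/1.37 = 1.67 km.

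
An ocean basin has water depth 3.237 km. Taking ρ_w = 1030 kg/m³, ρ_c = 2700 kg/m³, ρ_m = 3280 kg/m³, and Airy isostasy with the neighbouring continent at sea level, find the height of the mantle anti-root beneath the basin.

9.32 km

In Airy isostatic equilibrium: replacing crust with seawater at the top is compensated by replacing crust with mantle at the base: d (ρ_c − ρ_w) = a (ρ_m − ρ_c).
a = d (ρ_c − ρ_w)/(ρ_m − ρ_c) = 3.237 km × 1670/580 = 9.32 km.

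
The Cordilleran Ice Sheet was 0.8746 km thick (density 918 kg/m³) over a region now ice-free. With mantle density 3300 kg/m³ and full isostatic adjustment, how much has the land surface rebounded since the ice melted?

0.243 km

Removing the load lets mantle flow back in; uplift u satisfies ρ_ice t = ρ_m u.
u = t ρ_ice/ρ_m = 0.8746 km × 918/3300 = 0.243 km.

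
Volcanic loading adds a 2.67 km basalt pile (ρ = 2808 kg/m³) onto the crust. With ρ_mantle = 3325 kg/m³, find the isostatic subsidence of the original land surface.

Subaerial loading: s = t ρ_load / ρ_m.
s = 2.67 km × 2808/3325 = 2.25 km.

2.25 km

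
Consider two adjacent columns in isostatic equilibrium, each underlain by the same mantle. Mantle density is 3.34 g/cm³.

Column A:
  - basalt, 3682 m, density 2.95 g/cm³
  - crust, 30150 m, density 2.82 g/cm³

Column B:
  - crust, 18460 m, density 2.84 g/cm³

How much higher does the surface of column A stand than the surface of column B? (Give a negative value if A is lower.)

2360 m

For any compensation level in the mantle, the mantle terms cancel and isostasy reduces to e = (Σt_A − Σt_B) − (Σ(ρt)_A − Σ(ρt)_B) / ρ_m.
Σt_A = 33832 m; Σt_B = 18460 m; Σ(ρt)_A = 95884.9; Σ(ρt)_B = 52426.4 (in m·g/cm³).
e = (33832 − 18460) − (95884.9 − 52426.4) / 3.34 = 2360 m.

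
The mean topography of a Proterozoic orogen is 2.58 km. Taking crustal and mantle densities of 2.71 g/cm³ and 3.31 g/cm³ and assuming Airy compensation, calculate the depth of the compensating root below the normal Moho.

11.7 km

For local isostatic compensation: the weight of the topography is balanced by the buoyancy of the root, ρ_c h = (ρ_m − ρ_c) r.
r = h · ρ_c / (ρ_m − ρ_c) = 2.58 km × 2.71 / (3.31 − 2.71) = 11.7 km.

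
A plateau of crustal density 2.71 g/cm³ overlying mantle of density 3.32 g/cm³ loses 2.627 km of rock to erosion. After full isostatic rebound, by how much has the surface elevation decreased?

Rebound u = e ρ_c/ρ_m = 2.627 km × 2.71/3.32 = 2.144 km.
Net surface drop = e − u = 2.627 km − 2.144 km = e (ρ_m − ρ_c)/ρ_m = 0.483 km.

0.483 km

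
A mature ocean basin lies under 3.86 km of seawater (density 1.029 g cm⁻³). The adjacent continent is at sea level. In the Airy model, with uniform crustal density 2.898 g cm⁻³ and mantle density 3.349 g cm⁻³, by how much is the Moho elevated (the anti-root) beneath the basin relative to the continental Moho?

For local isostatic compensation: replacing crust with seawater at the top is compensated by replacing crust with mantle at the base: d (ρ_c − ρ_w) = a (ρ_m − ρ_c).
a = d (ρ_c − ρ_w)/(ρ_m − ρ_c) = 3.86 km × 1.869/0.451 = 16 km.

16 km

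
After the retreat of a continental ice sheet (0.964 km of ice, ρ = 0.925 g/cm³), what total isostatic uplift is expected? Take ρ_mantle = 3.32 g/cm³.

0.269 km

Removing the load lets mantle flow back in; uplift u satisfies ρ_ice t = ρ_m u.
u = t ρ_ice/ρ_m = 0.964 km × 0.925/3.32 = 0.269 km.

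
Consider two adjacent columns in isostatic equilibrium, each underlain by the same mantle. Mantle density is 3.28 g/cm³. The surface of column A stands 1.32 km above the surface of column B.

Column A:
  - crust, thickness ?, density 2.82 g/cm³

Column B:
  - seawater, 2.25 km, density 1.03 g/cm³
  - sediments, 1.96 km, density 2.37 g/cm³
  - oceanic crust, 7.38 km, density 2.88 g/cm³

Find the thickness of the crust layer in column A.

30.7 km

Take the compensation level at the base of the deeper column (depth z_c below the surface of column A) and equate Σ ρ_i t_i down to z_c; mantle fills any gap and the z_c terms cancel.
Column A: x×2.82 + (z_c − 0 − x)×3.28
Column B: 1.32×0 + 2.25×1.03 + 1.96×2.37 + 7.38×2.88 + (z_c − 1.32 − 11.59)×3.28
The z_c×3.28 term appears on both sides and cancels. Collect the known terms of each column as K = Σ(ρt)_known − 3.28 × (depth of known layers): K_A = 0 − 3.28×0 = 0; K_B = 28.2171 − 3.28×(1.32 + 11.59) = −14.1277.
Balance: K_A − x×(3.28 − 2.82) = K_B, so x = (K_A − K_B)/(3.28 − 2.82) = 14.1277/0.46 = 30.7 km.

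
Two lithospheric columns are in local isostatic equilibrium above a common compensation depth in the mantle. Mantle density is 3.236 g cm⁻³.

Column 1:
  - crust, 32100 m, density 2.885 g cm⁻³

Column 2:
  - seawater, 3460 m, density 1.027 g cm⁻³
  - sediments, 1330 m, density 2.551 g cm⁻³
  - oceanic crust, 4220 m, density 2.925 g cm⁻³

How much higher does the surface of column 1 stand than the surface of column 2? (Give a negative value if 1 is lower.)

For any compensation level in the mantle, the mantle terms cancel and isostasy reduces to e = (Σt_1 − Σt_2) − (Σ(ρt)_1 − Σ(ρt)_2) / ρ_m.
Σt_1 = 32100 m; Σt_2 = 9010 m; Σ(ρt)_1 = 92608.5; Σ(ρt)_2 = 19289.75 (in m·g cm⁻³).
e = (32100 − 9010) − (92608.5 − 19289.75) / 3.236 = 433 m.

433 m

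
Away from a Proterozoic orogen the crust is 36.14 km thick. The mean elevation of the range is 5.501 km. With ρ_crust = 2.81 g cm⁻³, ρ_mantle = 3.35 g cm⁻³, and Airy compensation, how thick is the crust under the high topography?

Root depth r = h ρ_c / (ρ_m − ρ_c) = 5.501 km × 2.81 / 0.54 = 28.63 km.
Total thickness = T + h + r = 36.14 km + 5.501 km + 28.63 km = 70.3 km.

70.3 km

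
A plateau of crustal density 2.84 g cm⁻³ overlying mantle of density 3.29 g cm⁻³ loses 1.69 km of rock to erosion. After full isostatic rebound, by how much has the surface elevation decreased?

Rebound u = e ρ_c/ρ_m = 1.69 km × 2.84/3.29 = 1.459 km.
Net surface drop = e − u = 1.69 km − 1.459 km = e (ρ_m − ρ_c)/ρ_m = 0.231 km.

0.231 km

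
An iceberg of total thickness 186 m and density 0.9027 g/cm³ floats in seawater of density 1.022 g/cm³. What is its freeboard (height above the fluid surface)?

21.7 m

Floating equilibrium: submerged depth d = t ρ_obj/ρ_fluid = 186 m × 0.9027/1.022 = 164.3 m.
Freeboard = t − d = 186 m − 164.3 m = 21.7 m.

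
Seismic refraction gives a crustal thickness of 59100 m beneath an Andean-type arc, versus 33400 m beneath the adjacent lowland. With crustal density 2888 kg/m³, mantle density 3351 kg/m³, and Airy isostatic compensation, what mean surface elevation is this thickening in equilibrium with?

Excess crust Δ = 59100 m − 33400 m = 25700 m, split between elevation h and root r with h + r = Δ.
Airy balance ρ_c h = (ρ_m − ρ_c) r gives r = h ρ_c/(ρ_m − ρ_c), so h (1 + ρ_c/(ρ_m − ρ_c)) = Δ, i.e. h = Δ (ρ_m − ρ_c)/ρ_m.
h = 25700 m × 463/3351 = 3550 m.

3550 m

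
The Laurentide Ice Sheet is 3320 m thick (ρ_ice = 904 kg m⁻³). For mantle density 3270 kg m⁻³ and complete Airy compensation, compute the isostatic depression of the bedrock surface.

918 m

In Airy isostatic equilibrium: the ice load ρ_ice t is balanced by mantle displaced below, ρ_m s.
s = t ρ_ice / ρ_m = 3320 m × 904/3270 = 918 m.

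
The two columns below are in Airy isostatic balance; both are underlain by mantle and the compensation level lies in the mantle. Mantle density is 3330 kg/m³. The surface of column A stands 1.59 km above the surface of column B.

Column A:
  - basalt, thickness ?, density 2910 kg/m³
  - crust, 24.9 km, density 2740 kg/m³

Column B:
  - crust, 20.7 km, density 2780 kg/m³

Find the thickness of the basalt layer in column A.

Take the compensation level at the base of the deeper column (depth z_c below the surface of column A) and equate Σ ρ_i t_i down to z_c; mantle fills any gap and the z_c terms cancel.
Column A: x×2910 + 24.9×2740 + (z_c − 24.9 − x)×3330
Column B: 1.59×0 + 20.7×2780 + (z_c − 1.59 − 20.7)×3330
The z_c×3330 term appears on both sides and cancels. Collect the known terms of each column as K = Σ(ρt)_known − 3330 × (depth of known layers): K_A = 68226 − 3330×24.9 = −14691; K_B = 57546 − 3330×(1.59 + 20.7) = −16679.7.
Balance: K_A − x×(3330 − 2910) = K_B, so x = (K_A − K_B)/(3330 − 2910) = 1988.7/420 = 4.74 km.

4.74 km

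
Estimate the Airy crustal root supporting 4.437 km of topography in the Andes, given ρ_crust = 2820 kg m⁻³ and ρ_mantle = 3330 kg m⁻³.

24.5 km

In Airy isostatic equilibrium: the weight of the topography is balanced by the buoyancy of the root, ρ_c h = (ρ_m − ρ_c) r.
r = h · ρ_c / (ρ_m − ρ_c) = 4.437 km × 2820 / (3330 − 2820) = 24.5 km.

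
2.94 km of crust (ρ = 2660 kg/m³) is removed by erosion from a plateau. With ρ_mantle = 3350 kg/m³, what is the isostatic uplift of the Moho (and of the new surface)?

Unloading: uplift u = e ρ_c/ρ_m = 2.94 km × 2660/3350 = 2.33 km.

2.33 km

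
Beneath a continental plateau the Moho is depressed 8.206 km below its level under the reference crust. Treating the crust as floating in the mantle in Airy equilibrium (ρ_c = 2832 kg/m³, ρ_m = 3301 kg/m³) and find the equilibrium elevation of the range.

Equating mass per unit area of the two columns: ρ_c h = (ρ_m − ρ_c) r.
h = r (ρ_m − ρ_c) / ρ_c = 8.206 km × (3301 − 2832) / 2832 = 1.36 km.

1.36 km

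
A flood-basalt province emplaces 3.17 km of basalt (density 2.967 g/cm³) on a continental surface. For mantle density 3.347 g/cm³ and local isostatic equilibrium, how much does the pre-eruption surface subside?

2.81 km

Subaerial loading: s = t ρ_load / ρ_m.
s = 3.17 km × 2.967/3.347 = 2.81 km.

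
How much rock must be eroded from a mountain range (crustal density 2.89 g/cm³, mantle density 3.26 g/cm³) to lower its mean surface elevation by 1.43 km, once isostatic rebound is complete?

12.6 km

Net drop Δ = e − u = e − e ρ_c/ρ_m = e (ρ_m − ρ_c)/ρ_m.
e = Δ ρ_m/(ρ_m − ρ_c) = 1.43 km × 3.26/0.37 = 12.6 km.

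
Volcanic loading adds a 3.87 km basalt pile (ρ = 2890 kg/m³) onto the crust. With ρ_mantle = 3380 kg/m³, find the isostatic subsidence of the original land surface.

3.31 km

Subaerial loading: s = t ρ_load / ρ_m.
s = 3.87 km × 2890/3380 = 3.31 km.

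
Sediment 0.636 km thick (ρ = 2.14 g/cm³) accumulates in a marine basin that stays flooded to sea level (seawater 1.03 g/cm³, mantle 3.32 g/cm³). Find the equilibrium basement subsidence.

0.308 km

Submarine loading: the sediment displaces seawater, and the subsidence is in turn flooded, so s (ρ_m − ρ_w) = t (ρ_sed − ρ_w).
s = 0.636 km × (2.14 − 1.03) / (3.32 − 1.03) = 0.308 km.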